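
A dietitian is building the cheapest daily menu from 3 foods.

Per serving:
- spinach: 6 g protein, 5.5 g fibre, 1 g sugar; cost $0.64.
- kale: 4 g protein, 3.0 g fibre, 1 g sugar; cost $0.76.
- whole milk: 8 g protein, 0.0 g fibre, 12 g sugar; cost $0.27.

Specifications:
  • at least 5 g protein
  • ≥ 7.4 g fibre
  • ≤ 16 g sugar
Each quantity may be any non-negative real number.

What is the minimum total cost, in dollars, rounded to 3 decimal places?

Treat it as an LP. Let x1 = servings of spinach, x2 = servings of kale, x3 = servings of whole milk.
min 0.64x1 + 0.76x2 + 0.27x3 with:
  6x1 + 4x2 + 8x3 ≥ 5   (protein)
  5.5x1 + 3x2 ≥ 7.4   (fibre)
  1x1 + 1x2 + 12x3 ≤ 16   (sugar)
  x1, x2, x3 ≥ 0.
The minimum-cost mix takes nothing from kale, whole milk — only spinach. The fibre requirement is met with equality.
That vertex is x1 = 1.345.
Objective = 0.64·1.345 = 0.86080.

$0.861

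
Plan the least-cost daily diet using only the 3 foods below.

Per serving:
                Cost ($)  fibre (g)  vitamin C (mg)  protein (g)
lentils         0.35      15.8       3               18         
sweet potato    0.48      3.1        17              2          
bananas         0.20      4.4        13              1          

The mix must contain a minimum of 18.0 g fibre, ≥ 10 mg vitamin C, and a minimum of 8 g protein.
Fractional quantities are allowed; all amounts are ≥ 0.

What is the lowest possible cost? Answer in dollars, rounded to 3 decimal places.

Let x1 = servings of lentils, x2 = servings of sweet potato, x3 = servings of bananas.
Minimize 0.35x1 + 0.48x2 + 0.2x3 subject to:
  15.8x1 + 3.1x2 + 4.4x3 ≥ 18   (fibre)
  3x1 + 17x2 + 13x3 ≥ 10   (vitamin C)
  18x1 + 2x2 + 1x3 ≥ 8   (protein)
  x1, x2, x3 ≥ 0.
The minimum-cost mix takes nothing from sweet potato — only lentils, bananas. There the fibre and vitamin C constraints are tight.
So lentils = 0.9886 servings, bananas = 0.5411 servings.
Cost = 0.35·0.9886 + 0.2·0.5411 = 0.45423.

$0.454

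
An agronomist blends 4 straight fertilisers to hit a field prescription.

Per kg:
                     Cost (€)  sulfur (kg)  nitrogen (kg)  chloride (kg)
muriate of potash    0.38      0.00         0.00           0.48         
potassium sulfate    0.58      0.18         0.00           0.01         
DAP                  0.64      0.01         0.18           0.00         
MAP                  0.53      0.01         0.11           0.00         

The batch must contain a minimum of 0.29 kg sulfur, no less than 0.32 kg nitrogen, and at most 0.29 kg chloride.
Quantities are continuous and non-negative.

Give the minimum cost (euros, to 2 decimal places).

€2.01

Let x1 = kg of muriate of potash, x2 = kg of potassium sulfate, x3 = kg of DAP, x4 = kg of MAP.
min 0.38x1 + 0.58x2 + 0.64x3 + 0.53x4 s.t.:
  0.18x2 + 0.01x3 + 0.01x4 ≥ 0.29   (sulfur)
  0.18x3 + 0.11x4 ≥ 0.32   (nitrogen)
  0.48x1 + 0.01x2 ≤ 0.29   (chloride)
  x1, x2, x3, x4 ≥ 0.
The optimal basis is {potassium sulfate, DAP}; muriate of potash, MAP drop out. There the sulfur and nitrogen constraints are tight.
Optimal quantities: potassium sulfate = 1.512 kg, DAP = 1.778 kg.
Cost = 0.58·1.512 + 0.64·1.778 = 2.0149.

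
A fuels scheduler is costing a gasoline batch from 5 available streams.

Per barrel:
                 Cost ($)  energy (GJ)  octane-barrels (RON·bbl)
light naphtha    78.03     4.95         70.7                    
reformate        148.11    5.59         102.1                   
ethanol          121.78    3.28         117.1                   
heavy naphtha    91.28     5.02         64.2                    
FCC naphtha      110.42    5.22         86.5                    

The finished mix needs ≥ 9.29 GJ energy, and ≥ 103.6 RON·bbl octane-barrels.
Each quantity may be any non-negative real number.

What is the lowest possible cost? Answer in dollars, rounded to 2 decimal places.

$146.44

Treat it as an LP. Let x1 = barrels of light naphtha, x2 = barrels of reformate, x3 = barrels of ethanol, x4 = barrels of heavy naphtha, x5 = barrels of FCC naphtha.
Minimise 78.03x1 + 148.11x2 + 121.78x3 + 91.28x4 + 110.42x5 subject to:
  4.95x1 + 5.59x2 + 3.28x3 + 5.02x4 + 5.22x5 ≥ 9.29   (energy)
  70.7x1 + 102.1x2 + 117.1x3 + 64.2x4 + 86.5x5 ≥ 103.6   (octane-barrels)
  x1, x2, x3, x4, x5 ≥ 0.
The cheapest feasible vertex uses only light naphtha; reformate, ethanol, heavy naphtha, FCC naphtha are not used. Binding constraint: energy.
Optimal quantities: light naphtha = 1.87677 barrels.
Hence cost = 78.03·1.87677 = $146.4444.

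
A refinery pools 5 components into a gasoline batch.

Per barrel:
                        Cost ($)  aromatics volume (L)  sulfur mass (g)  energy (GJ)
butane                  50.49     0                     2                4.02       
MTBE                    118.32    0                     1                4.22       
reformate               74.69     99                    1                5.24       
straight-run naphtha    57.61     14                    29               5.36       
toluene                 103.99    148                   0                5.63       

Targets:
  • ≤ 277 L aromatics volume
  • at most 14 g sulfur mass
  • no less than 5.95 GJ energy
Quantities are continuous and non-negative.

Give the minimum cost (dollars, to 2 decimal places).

This is a linear program. Let x1 = barrels of butane, x2 = barrels of MTBE, x3 = barrels of reformate, x4 = barrels of straight-run naphtha, x5 = barrels of toluene.
Minimize 50.49x1 + 118.32x2 + 74.69x3 + 57.61x4 + 103.99x5 s.t.:
  99x3 + 14x4 + 148x5 ≤ 277   (aromatics volume)
  2x1 + 1x2 + 1x3 + 29x4 ≤ 14   (sulfur mass)
  4.02x1 + 4.22x2 + 5.24x3 + 5.36x4 + 5.63x5 ≥ 5.95   (energy)
  x1, x2, x3, x4, x5 ≥ 0.
The minimum-cost mix takes nothing from MTBE, reformate, toluene — only butane, straight-run naphtha. Binding constraints: sulfur mass and energy.
So butane = 0.9211 barrels, straight-run naphtha = 0.4192 barrels.
Hence cost = 50.49·0.9211 + 57.61·0.4192 = $70.6565.

$70.66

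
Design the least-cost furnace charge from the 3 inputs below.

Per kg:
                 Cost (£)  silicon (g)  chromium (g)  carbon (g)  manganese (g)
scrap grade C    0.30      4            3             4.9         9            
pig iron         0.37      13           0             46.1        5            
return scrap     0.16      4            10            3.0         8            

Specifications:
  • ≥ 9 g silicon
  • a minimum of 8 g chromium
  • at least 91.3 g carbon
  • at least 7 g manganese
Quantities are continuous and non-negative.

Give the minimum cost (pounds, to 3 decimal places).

Let x1 = kg of scrap grade C, x2 = kg of pig iron, x3 = kg of return scrap.
Minimise 0.3x1 + 0.37x2 + 0.16x3 with:
  4x1 + 13x2 + 4x3 ≥ 9   (silicon)
  3x1 + 10x3 ≥ 8   (chromium)
  4.9x1 + 46.1x2 + 3x3 ≥ 91.3   (carbon)
  9x1 + 5x2 + 8x3 ≥ 7   (manganese)
  x1, x2, x3 ≥ 0.
At the optimum only pig iron, return scrap are positive (scrap grade C = 0). Binding constraints: chromium and carbon.
So pig iron = 1.9284 kg, return scrap = 0.8 kg.
Hence cost = 0.37·1.9284 + 0.16·0.8 = £0.84151.

£0.842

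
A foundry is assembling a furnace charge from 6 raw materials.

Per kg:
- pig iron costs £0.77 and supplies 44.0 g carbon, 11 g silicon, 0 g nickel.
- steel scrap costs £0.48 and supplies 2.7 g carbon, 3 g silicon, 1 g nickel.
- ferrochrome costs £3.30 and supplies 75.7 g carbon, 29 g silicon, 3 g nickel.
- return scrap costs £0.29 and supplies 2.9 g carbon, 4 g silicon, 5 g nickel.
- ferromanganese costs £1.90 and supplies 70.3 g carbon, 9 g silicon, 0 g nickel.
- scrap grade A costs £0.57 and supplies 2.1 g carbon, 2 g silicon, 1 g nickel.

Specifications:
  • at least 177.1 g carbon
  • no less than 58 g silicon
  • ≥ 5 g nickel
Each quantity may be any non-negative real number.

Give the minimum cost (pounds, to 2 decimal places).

£4.07

Let x1 = kg of pig iron, x2 = kg of steel scrap, x3 = kg of ferrochrome, x4 = kg of return scrap, x5 = kg of ferromanganese, x6 = kg of scrap grade A.
Minimise 0.77x1 + 0.48x2 + 3.3x3 + 0.29x4 + 1.9x5 + 0.57x6 with:
  44x1 + 2.7x2 + 75.7x3 + 2.9x4 + 70.3x5 + 2.1x6 ≥ 177.1   (carbon)
  11x1 + 3x2 + 29x3 + 4x4 + 9x5 + 2x6 ≥ 58   (silicon)
  1x2 + 3x3 + 5x4 + 1x6 ≥ 5   (nickel)
  x1, x2, x3, x4, x5, x6 ≥ 0.
The optimal basis is {pig iron, return scrap}; steel scrap, ferrochrome, ferromanganese, scrap grade A drop out. Binding constraints: silicon and nickel.
Optimal quantities: pig iron = 4.909 kg, return scrap = 1 kg.
Hence cost = 0.77·4.909 + 0.29·1 = £4.0699.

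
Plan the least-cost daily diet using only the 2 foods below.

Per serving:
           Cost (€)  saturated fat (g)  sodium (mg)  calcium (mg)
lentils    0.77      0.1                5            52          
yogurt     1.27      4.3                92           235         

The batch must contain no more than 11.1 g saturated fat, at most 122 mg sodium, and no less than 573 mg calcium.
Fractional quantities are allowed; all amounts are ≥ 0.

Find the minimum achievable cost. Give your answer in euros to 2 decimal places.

€6.35

Let x1 = servings of lentils, x2 = servings of yogurt.
Minimize 0.77x1 + 1.27x2 subject to:
  0.1x1 + 4.3x2 ≤ 11.1   (saturated fat)
  5x1 + 92x2 ≤ 122   (sodium)
  52x1 + 235x2 ≥ 573   (calcium)
  x1, x2 ≥ 0.
Both inputs are positive at the optimum. There the sodium and calcium constraints are tight.
That vertex is x1 = 6.663, x2 = 0.964.
Total cost: 0.77·6.663 + 1.27·0.964 = 6.3548.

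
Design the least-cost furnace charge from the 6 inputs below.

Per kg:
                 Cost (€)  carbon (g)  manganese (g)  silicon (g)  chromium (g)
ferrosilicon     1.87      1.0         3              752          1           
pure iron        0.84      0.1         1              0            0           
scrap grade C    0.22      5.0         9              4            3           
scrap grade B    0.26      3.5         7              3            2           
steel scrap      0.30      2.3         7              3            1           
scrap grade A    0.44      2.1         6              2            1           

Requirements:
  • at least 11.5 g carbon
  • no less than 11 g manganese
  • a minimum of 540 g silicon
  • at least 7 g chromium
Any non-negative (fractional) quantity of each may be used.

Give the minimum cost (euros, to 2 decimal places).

Let x1 = kg of ferrosilicon, x2 = kg of pure iron, x3 = kg of scrap grade C, x4 = kg of scrap grade B, x5 = kg of steel scrap, x6 = kg of scrap grade A.
Minimize 1.87x1 + 0.84x2 + 0.22x3 + 0.26x4 + 0.3x5 + 0.44x6 subject to:
  1x1 + 0.1x2 + 5x3 + 3.5x4 + 2.3x5 + 2.1x6 ≥ 11.5   (carbon)
  3x1 + 1x2 + 9x3 + 7x4 + 7x5 + 6x6 ≥ 11   (manganese)
  752x1 + 4x3 + 3x4 + 3x5 + 2x6 ≥ 540   (silicon)
  1x1 + 3x3 + 2x4 + 1x5 + 1x6 ≥ 7   (chromium)
  x1, x2, x3, x4, x5, x6 ≥ 0.
At the optimum only ferrosilicon, scrap grade C are positive (pure iron, scrap grade B, steel scrap, scrap grade A = 0). The carbon and silicon requirements are met with equality.
So ferrosilicon = 0.7066 kg, scrap grade C = 2.159 kg.
Cost = 1.87·0.7066 + 0.22·2.159 = 1.7963.

€1.80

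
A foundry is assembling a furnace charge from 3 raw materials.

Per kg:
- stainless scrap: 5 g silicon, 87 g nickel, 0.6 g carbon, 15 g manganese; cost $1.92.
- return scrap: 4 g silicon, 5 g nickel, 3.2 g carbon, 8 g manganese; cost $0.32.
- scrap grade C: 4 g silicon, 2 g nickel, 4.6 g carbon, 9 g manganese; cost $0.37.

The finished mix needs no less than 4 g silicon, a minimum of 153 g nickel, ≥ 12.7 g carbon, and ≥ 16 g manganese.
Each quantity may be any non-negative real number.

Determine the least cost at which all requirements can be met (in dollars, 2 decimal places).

$4.15

Treat it as an LP. Let x1 = kg of stainless scrap, x2 = kg of return scrap, x3 = kg of scrap grade C.
Minimise 1.92x1 + 0.32x2 + 0.37x3 s.t.:
  5x1 + 4x2 + 4x3 ≥ 4   (silicon)
  87x1 + 5x2 + 2x3 ≥ 153   (nickel)
  0.6x1 + 3.2x2 + 4.6x3 ≥ 12.7   (carbon)
  15x1 + 8x2 + 9x3 ≥ 16   (manganese)
  x1, x2, x3 ≥ 0.
The minimum-cost mix takes nothing from scrap grade C — only stainless scrap, return scrap. Binding constraints: nickel and carbon.
So stainless scrap = 1.547 kg, return scrap = 3.679 kg.
Total cost: 1.92·1.547 + 0.32·3.679 = 4.1475.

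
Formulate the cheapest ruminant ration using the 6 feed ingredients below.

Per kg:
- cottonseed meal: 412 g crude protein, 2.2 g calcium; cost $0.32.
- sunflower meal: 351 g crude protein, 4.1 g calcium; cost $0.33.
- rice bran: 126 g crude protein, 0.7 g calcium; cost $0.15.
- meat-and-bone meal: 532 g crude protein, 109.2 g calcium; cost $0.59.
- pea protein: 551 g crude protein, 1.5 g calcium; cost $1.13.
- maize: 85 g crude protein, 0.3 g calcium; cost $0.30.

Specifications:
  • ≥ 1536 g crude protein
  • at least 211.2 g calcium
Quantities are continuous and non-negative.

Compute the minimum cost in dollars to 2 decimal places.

Let x1 = kg of cottonseed meal, x2 = kg of sunflower meal, x3 = kg of rice bran, x4 = kg of meat-and-bone meal, x5 = kg of pea protein, x6 = kg of maize.
Minimise 0.32x1 + 0.33x2 + 0.15x3 + 0.59x4 + 1.13x5 + 0.3x6 s.t.:
  412x1 + 351x2 + 126x3 + 532x4 + 551x5 + 85x6 ≥ 1536   (crude protein)
  2.2x1 + 4.1x2 + 0.7x3 + 109.2x4 + 1.5x5 + 0.3x6 ≥ 211.2   (calcium)
  x1, x2, x3, x4, x5, x6 ≥ 0.
At the optimum only cottonseed meal, meat-and-bone meal are positive (sunflower meal, rice bran, pea protein, maize = 0). There the crude protein and calcium constraints are tight.
That vertex is x1 = 1.264, x4 = 1.909.
Total cost: 0.32·1.264 + 0.59·1.909 = 1.5308.

$1.53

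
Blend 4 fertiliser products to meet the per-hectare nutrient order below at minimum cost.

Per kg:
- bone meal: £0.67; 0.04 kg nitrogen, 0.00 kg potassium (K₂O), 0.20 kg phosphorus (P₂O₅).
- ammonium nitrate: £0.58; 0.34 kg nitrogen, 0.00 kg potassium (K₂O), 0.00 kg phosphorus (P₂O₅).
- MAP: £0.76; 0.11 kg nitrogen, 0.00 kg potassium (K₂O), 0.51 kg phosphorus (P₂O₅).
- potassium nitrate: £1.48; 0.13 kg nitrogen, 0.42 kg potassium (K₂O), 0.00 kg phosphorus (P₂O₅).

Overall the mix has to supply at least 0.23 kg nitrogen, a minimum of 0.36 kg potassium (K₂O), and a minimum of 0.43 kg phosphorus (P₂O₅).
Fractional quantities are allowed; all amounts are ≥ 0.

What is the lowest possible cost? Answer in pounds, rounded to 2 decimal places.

£1.95

This is a linear program. Let x1 = kg of bone meal, x2 = kg of ammonium nitrate, x3 = kg of MAP, x4 = kg of potassium nitrate.
min 0.67x1 + 0.58x2 + 0.76x3 + 1.48x4 subject to:
  0.04x1 + 0.34x2 + 0.11x3 + 0.13x4 ≥ 0.23   (nitrogen)
  0.42x4 ≥ 0.36   (potassium (K₂O))
  0.2x1 + 0.51x3 ≥ 0.43   (phosphorus (P₂O₅))
  x1, x2, x3, x4 ≥ 0.
The optimal basis is {ammonium nitrate, MAP, potassium nitrate}; bone meal drops out. There the nitrogen, potassium (K₂O), phosphorus (P₂O₅) constraints are tight.
Optimal quantities: ammonium nitrate = 0.07596 kg, MAP = 0.8431 kg, potassium nitrate = 0.8571 kg.
Cost = 0.58·0.07596 + 0.76·0.8431 + 1.48·0.8571 = 1.9533.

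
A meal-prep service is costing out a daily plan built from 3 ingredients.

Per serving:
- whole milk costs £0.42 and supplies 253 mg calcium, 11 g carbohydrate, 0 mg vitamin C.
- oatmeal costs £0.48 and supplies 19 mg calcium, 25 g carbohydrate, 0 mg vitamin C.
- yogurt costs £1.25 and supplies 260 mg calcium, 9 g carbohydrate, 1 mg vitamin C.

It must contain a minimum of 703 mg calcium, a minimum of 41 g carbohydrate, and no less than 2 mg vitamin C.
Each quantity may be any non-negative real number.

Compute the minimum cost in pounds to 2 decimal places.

£3.08

Let x1 = servings of whole milk, x2 = servings of oatmeal, x3 = servings of yogurt.
min 0.42x1 + 0.48x2 + 1.25x3 subject to:
  253x1 + 19x2 + 260x3 ≥ 703   (calcium)
  11x1 + 25x2 + 9x3 ≥ 41   (carbohydrate)
  1x3 ≥ 2   (vitamin C)
  x1, x2, x3 ≥ 0.
All 3 inputs are positive at the optimum. The calcium, carbohydrate, vitamin C requirements are met with equality.
Optimal quantities: whole milk = 0.6766 servings, oatmeal = 0.6223 servings, yogurt = 2 servings.
Total cost: 0.42·0.6766 + 0.48·0.6223 + 1.25·2 = 3.0829.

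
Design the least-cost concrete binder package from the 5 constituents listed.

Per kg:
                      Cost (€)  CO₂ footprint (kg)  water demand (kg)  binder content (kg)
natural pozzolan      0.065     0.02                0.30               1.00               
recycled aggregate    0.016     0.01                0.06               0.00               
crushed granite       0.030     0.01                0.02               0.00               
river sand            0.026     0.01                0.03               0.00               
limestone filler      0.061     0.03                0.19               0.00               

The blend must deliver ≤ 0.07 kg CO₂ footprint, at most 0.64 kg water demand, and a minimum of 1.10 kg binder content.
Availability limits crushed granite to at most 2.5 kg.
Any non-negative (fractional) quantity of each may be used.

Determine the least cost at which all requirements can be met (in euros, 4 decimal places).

Let x1 = kg of natural pozzolan, x2 = kg of recycled aggregate, x3 = kg of crushed granite, x4 = kg of river sand, x5 = kg of limestone filler.
Minimize 0.065x1 + 0.016x2 + 0.03x3 + 0.026x4 + 0.061x5 with:
  0.02x1 + 0.01x2 + 0.01x3 + 0.01x4 + 0.03x5 ≤ 0.07   (CO₂ footprint)
  0.3x1 + 0.06x2 + 0.02x3 + 0.03x4 + 0.19x5 ≤ 0.64   (water demand)
  1x1 ≥ 1.1   (binder content)
  x3 ≤ 2.5
  x1, x2, x3, x4, x5 ≥ 0.
The cheapest feasible vertex uses only natural pozzolan; recycled aggregate, crushed granite, river sand, limestone filler are not used. Binding constraint: binder content.
So natural pozzolan = 1.1 kg.
Hence cost = 0.065·1.1 = €0.071500.

€0.0715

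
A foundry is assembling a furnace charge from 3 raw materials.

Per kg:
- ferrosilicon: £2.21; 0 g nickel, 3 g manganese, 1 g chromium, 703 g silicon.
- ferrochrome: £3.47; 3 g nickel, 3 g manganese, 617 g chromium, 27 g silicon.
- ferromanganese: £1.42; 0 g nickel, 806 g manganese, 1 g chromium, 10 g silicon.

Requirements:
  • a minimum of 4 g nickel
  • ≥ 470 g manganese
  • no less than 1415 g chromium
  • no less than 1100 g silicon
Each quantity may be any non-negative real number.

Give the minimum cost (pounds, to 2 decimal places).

£12.00

Let x1 = kg of ferrosilicon, x2 = kg of ferrochrome, x3 = kg of ferromanganese.
Minimize 2.21x1 + 3.47x2 + 1.42x3 with:
  3x2 ≥ 4   (nickel)
  3x1 + 3x2 + 806x3 ≥ 470   (manganese)
  1x1 + 617x2 + 1x3 ≥ 1415   (chromium)
  703x1 + 27x2 + 10x3 ≥ 1100   (silicon)
  x1, x2, x3 ≥ 0.
All 3 inputs are positive at the optimum. There the manganese, chromium, silicon constraints are tight.
So ferrosilicon = 1.469 kg, ferrochrome = 2.29 kg, ferromanganese = 0.5691 kg.
Hence cost = 2.21·1.469 + 3.47·2.29 + 1.42·0.5691 = £12.0009.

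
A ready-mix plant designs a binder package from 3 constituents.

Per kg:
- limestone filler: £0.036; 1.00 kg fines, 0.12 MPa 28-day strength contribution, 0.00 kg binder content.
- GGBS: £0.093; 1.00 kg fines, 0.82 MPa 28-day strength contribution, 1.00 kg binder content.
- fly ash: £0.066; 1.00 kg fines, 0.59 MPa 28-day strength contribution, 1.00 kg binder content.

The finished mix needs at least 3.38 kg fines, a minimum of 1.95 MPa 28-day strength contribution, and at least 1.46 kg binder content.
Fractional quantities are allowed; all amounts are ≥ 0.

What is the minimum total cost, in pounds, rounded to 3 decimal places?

£0.220

Set it up as a linear program. Let x1 = kg of limestone filler, x2 = kg of GGBS, x3 = kg of fly ash.
Minimize 0.036x1 + 0.093x2 + 0.066x3 subject to:
  1x1 + 1x2 + 1x3 ≥ 3.38   (fines)
  0.12x1 + 0.82x2 + 0.59x3 ≥ 1.95   (28-day strength contribution)
  1x2 + 1x3 ≥ 1.46   (binder content)
  x1, x2, x3 ≥ 0.
At the optimum only limestone filler, fly ash are positive (GGBS = 0). The fines and 28-day strength contribution requirements are met with equality.
That vertex is x1 = 0.09404, x3 = 3.286.
Objective = 0.036·0.09404 + 0.066·3.286 = 0.22026.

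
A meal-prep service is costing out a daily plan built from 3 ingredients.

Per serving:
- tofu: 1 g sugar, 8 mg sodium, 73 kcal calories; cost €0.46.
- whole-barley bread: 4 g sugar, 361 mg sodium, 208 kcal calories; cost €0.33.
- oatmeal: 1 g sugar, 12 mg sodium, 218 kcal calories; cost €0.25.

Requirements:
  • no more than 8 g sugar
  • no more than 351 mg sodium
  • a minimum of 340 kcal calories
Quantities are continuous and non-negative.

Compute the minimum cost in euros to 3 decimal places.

Let x1 = servings of tofu, x2 = servings of whole-barley bread, x3 = servings of oatmeal.
min 0.46x1 + 0.33x2 + 0.25x3 with:
  1x1 + 4x2 + 1x3 ≤ 8   (sugar)
  8x1 + 361x2 + 12x3 ≤ 351   (sodium)
  73x1 + 208x2 + 218x3 ≥ 340   (calories)
  x1, x2, x3 ≥ 0.
The minimum-cost mix takes nothing from tofu, whole-barley bread — only oatmeal. The calories requirement is met with equality.
Optimal quantities: oatmeal = 1.56 servings.
Hence cost = 0.25·1.56 = €0.39000.

€0.390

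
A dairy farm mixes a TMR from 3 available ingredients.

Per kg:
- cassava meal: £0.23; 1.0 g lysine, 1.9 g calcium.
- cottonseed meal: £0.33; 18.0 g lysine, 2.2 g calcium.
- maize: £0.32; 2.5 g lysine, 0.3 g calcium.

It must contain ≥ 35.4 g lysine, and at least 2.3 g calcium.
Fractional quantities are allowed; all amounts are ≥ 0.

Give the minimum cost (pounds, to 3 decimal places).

Let x1 = kg of cassava meal, x2 = kg of cottonseed meal, x3 = kg of maize.
min 0.23x1 + 0.33x2 + 0.32x3 with:
  1x1 + 18x2 + 2.5x3 ≥ 35.4   (lysine)
  1.9x1 + 2.2x2 + 0.3x3 ≥ 2.3   (calcium)
  x1, x2, x3 ≥ 0.
The optimal basis is {cottonseed meal}; cassava meal, maize drop out. Binding constraint: lysine.
Optimal quantities: cottonseed meal = 1.967 kg.
Hence cost = 0.33·1.967 = £0.64911.

£0.649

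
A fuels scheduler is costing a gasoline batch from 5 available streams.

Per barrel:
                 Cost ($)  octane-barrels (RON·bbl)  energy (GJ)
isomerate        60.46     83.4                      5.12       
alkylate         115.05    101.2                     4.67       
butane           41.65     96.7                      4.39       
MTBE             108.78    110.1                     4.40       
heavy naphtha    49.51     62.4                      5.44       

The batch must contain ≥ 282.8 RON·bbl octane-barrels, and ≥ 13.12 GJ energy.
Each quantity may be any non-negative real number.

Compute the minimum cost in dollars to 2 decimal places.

$124.25

Set it up as a linear program. Let x1 = barrels of isomerate, x2 = barrels of alkylate, x3 = barrels of butane, x4 = barrels of MTBE, x5 = barrels of heavy naphtha.
Minimize 60.46x1 + 115.05x2 + 41.65x3 + 108.78x4 + 49.51x5 s.t.:
  83.4x1 + 101.2x2 + 96.7x3 + 110.1x4 + 62.4x5 ≥ 282.8   (octane-barrels)
  5.12x1 + 4.67x2 + 4.39x3 + 4.4x4 + 5.44x5 ≥ 13.12   (energy)
  x1, x2, x3, x4, x5 ≥ 0.
The optimal basis is {butane, heavy naphtha}; isomerate, alkylate, MTBE drop out. Binding constraints: octane-barrels and energy.
Solving gives x3 = 2.855, x5 = 0.1079.
Cost = 41.65·2.855 + 49.51·0.1079 = 124.2529.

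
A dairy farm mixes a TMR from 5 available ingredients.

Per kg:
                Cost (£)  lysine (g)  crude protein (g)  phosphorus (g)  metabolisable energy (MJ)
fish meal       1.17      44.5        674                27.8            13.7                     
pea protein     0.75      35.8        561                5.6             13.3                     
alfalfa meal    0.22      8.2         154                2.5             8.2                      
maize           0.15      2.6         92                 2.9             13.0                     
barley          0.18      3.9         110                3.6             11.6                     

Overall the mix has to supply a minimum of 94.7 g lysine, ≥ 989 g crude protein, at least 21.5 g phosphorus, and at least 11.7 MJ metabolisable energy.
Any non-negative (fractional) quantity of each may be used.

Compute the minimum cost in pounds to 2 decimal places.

£2.06

Let x1 = kg of fish meal, x2 = kg of pea protein, x3 = kg of alfalfa meal, x4 = kg of maize, x5 = kg of barley.
min 1.17x1 + 0.75x2 + 0.22x3 + 0.15x4 + 0.18x5 s.t.:
  44.5x1 + 35.8x2 + 8.2x3 + 2.6x4 + 3.9x5 ≥ 94.7   (lysine)
  674x1 + 561x2 + 154x3 + 92x4 + 110x5 ≥ 989   (crude protein)
  27.8x1 + 5.6x2 + 2.5x3 + 2.9x4 + 3.6x5 ≥ 21.5   (phosphorus)
  13.7x1 + 13.3x2 + 8.2x3 + 13x4 + 11.6x5 ≥ 11.7   (metabolisable energy)
  x1, x2, x3, x4, x5 ≥ 0.
The cheapest feasible vertex uses only fish meal, pea protein; alfalfa meal, maize, barley are not used. There the lysine and phosphorus constraints are tight.
So fish meal = 0.3209 kg, pea protein = 2.246 kg.
Hence cost = 1.17·0.3209 + 0.75·2.246 = £2.0600.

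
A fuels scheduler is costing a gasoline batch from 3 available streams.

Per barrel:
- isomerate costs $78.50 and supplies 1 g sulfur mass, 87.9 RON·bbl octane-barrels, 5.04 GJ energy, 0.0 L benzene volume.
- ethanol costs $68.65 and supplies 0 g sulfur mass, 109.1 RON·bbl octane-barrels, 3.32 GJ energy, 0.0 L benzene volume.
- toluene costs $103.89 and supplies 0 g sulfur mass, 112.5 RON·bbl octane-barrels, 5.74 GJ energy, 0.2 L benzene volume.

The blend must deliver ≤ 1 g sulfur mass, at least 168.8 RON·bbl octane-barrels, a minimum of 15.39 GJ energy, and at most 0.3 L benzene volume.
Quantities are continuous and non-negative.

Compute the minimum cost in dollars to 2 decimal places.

Let x1 = barrels of isomerate, x2 = barrels of ethanol, x3 = barrels of toluene.
Minimise 78.5x1 + 68.65x2 + 103.89x3 s.t.:
  1x1 ≤ 1   (sulfur mass)
  87.9x1 + 109.1x2 + 112.5x3 ≥ 168.8   (octane-barrels)
  5.04x1 + 3.32x2 + 5.74x3 ≥ 15.39   (energy)
  0.2x3 ≤ 0.3   (benzene volume)
  x1, x2, x3 ≥ 0.
The optimal mix uses every input. The sulfur mass, energy, benzene volume requirements are met with equality.
That vertex is x1 = 1, x2 = 0.5241, x3 = 1.5.
Cost = 78.5·1 + 68.65·0.5241 + 103.89·1.5 = 270.3145.

$270.31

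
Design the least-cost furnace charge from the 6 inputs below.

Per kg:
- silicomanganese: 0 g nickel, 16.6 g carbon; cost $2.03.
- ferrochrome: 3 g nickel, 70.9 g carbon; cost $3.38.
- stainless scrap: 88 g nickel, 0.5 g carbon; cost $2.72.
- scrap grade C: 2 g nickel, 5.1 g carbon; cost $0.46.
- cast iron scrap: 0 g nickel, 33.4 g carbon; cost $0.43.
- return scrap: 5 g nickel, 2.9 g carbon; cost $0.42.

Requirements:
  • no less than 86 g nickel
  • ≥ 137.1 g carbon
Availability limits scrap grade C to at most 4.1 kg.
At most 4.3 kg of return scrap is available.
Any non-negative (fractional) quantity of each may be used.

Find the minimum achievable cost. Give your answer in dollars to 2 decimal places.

$4.42

Let x1 = kg of silicomanganese, x2 = kg of ferrochrome, x3 = kg of stainless scrap, x4 = kg of scrap grade C, x5 = kg of cast iron scrap, x6 = kg of return scrap.
Minimise 2.03x1 + 3.38x2 + 2.72x3 + 0.46x4 + 0.43x5 + 0.42x6 with:
  3x2 + 88x3 + 2x4 + 5x6 ≥ 86   (nickel)
  16.6x1 + 70.9x2 + 0.5x3 + 5.1x4 + 33.4x5 + 2.9x6 ≥ 137.1   (carbon)
  x4 ≤ 4.1
  x6 ≤ 4.3
  x1, x2, x3, x4, x5, x6 ≥ 0.
At the optimum only stainless scrap, cast iron scrap are positive (silicomanganese, ferrochrome, scrap grade C, return scrap = 0). The nickel and carbon requirements are met with equality.
Optimal quantities: stainless scrap = 0.9773 kg, cast iron scrap = 4.09 kg.
Total cost: 2.72·0.9773 + 0.43·4.09 = 4.4170.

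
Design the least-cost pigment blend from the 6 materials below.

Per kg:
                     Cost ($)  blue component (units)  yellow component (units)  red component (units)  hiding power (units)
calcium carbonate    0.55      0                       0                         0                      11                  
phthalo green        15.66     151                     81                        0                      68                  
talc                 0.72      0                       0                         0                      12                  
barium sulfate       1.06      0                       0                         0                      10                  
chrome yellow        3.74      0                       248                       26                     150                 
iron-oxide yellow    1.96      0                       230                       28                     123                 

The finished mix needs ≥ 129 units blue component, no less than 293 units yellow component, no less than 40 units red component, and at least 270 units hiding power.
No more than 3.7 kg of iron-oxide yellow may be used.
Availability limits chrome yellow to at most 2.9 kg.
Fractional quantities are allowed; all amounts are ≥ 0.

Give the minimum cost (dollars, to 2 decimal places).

$16.76

Treat it as an LP. Let x1 = kg of calcium carbonate, x2 = kg of phthalo green, x3 = kg of talc, x4 = kg of barium sulfate, x5 = kg of chrome yellow, x6 = kg of iron-oxide yellow.
Minimise 0.55x1 + 15.66x2 + 0.72x3 + 1.06x4 + 3.74x5 + 1.96x6 s.t.:
  151x2 ≥ 129   (blue component)
  81x2 + 248x5 + 230x6 ≥ 293   (yellow component)
  26x5 + 28x6 ≥ 40   (red component)
  11x1 + 68x2 + 12x3 + 10x4 + 150x5 + 123x6 ≥ 270   (hiding power)
  x6 ≤ 3.7
  x5 ≤ 2.9
  x1, x2, x3, x4, x5, x6 ≥ 0.
The minimum-cost mix takes nothing from calcium carbonate, talc, barium sulfate, chrome yellow — only phthalo green, iron-oxide yellow. The blue component and hiding power requirements are met with equality.
Solving gives x2 = 0.8543, x6 = 1.723.
Cost = 15.66·0.8543 + 1.96·1.723 = 16.7554.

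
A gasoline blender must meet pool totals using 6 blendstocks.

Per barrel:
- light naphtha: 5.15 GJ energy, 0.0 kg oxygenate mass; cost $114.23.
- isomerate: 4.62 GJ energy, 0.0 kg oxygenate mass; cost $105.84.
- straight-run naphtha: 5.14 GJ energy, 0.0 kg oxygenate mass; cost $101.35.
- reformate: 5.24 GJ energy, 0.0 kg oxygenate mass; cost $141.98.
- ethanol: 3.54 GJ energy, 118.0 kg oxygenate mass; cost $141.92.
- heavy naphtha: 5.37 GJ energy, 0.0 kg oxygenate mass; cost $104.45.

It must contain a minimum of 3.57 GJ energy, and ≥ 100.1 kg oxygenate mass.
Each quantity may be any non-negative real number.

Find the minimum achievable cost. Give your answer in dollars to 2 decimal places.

$131.42

Treat it as an LP. Let x1 = barrels of light naphtha, x2 = barrels of isomerate, x3 = barrels of straight-run naphtha, x4 = barrels of reformate, x5 = barrels of ethanol, x6 = barrels of heavy naphtha.
Minimise 114.23x1 + 105.84x2 + 101.35x3 + 141.98x4 + 141.92x5 + 104.45x6 subject to:
  5.15x1 + 4.62x2 + 5.14x3 + 5.24x4 + 3.54x5 + 5.37x6 ≥ 3.57   (energy)
  118x5 ≥ 100.1   (oxygenate mass)
  x1, x2, x3, x4, x5, x6 ≥ 0.
The minimum-cost mix takes nothing from light naphtha, isomerate, straight-run naphtha, reformate — only ethanol, heavy naphtha. The energy and oxygenate mass requirements are met with equality.
Solving gives x5 = 0.8483, x6 = 0.1056.
Hence cost = 141.92·0.8483 + 104.45·0.1056 = $131.4207.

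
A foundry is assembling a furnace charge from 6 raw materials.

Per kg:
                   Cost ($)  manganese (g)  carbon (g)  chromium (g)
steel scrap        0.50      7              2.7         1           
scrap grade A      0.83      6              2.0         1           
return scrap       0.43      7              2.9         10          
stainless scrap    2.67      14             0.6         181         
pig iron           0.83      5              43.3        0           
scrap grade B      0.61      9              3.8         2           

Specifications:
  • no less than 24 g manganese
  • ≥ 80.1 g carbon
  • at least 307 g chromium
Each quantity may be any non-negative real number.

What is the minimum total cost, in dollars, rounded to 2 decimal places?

$6.04

Let x1 = kg of steel scrap, x2 = kg of scrap grade A, x3 = kg of return scrap, x4 = kg of stainless scrap, x5 = kg of pig iron, x6 = kg of scrap grade B.
min 0.5x1 + 0.83x2 + 0.43x3 + 2.67x4 + 0.83x5 + 0.61x6 with:
  7x1 + 6x2 + 7x3 + 14x4 + 5x5 + 9x6 ≥ 24   (manganese)
  2.7x1 + 2x2 + 2.9x3 + 0.6x4 + 43.3x5 + 3.8x6 ≥ 80.1   (carbon)
  1x1 + 1x2 + 10x3 + 181x4 + 2x6 ≥ 307   (chromium)
  x1, x2, x3, x4, x5, x6 ≥ 0.
At the optimum only stainless scrap, pig iron are positive (steel scrap, scrap grade A, return scrap, scrap grade B = 0). Binding constraints: carbon and chromium.
So stainless scrap = 1.696 kg, pig iron = 1.826 kg.
Objective = 2.67·1.696 + 0.83·1.826 = 6.0439.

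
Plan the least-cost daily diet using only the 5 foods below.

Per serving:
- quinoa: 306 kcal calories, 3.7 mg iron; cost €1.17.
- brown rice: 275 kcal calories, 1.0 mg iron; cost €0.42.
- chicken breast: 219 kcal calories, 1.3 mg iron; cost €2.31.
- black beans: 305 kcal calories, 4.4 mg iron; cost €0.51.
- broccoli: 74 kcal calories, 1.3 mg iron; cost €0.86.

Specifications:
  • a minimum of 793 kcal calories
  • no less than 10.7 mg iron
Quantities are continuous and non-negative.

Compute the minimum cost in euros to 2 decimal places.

This is a linear program. Let x1 = servings of quinoa, x2 = servings of brown rice, x3 = servings of chicken breast, x4 = servings of black beans, x5 = servings of broccoli.
min 1.17x1 + 0.42x2 + 2.31x3 + 0.51x4 + 0.86x5 with:
  306x1 + 275x2 + 219x3 + 305x4 + 74x5 ≥ 793   (calories)
  3.7x1 + 1x2 + 1.3x3 + 4.4x4 + 1.3x5 ≥ 10.7   (iron)
  x1, x2, x3, x4, x5 ≥ 0.
The cheapest feasible vertex uses only brown rice, black beans; quinoa, chicken breast, broccoli are not used. The calories and iron requirements are met with equality.
Solving gives x2 = 0.2494, x4 = 2.375.
Total cost: 0.42·0.2494 + 0.51·2.375 = 1.3160.

€1.32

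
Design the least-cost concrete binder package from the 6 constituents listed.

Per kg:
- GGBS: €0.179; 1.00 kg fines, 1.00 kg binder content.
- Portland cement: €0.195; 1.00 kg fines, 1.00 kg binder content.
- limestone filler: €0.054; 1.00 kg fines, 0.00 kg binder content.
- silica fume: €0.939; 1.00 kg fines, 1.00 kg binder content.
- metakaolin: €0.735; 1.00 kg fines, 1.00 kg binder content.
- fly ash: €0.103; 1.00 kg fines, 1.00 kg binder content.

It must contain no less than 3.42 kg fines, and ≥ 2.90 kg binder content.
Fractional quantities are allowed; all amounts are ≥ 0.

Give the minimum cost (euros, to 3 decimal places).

€0.327

Set it up as a linear program. Let x1 = kg of GGBS, x2 = kg of Portland cement, x3 = kg of limestone filler, x4 = kg of silica fume, x5 = kg of metakaolin, x6 = kg of fly ash.
min 0.179x1 + 0.195x2 + 0.054x3 + 0.939x4 + 0.735x5 + 0.103x6 subject to:
  1x1 + 1x2 + 1x3 + 1x4 + 1x5 + 1x6 ≥ 3.42   (fines)
  1x1 + 1x2 + 1x4 + 1x5 + 1x6 ≥ 2.9   (binder content)
  x1, x2, x3, x4, x5, x6 ≥ 0.
At the optimum only limestone filler, fly ash are positive (GGBS, Portland cement, silica fume, metakaolin = 0). The fines and binder content requirements are met with equality.
Optimal quantities: limestone filler = 0.52 kg, fly ash = 2.9 kg.
Hence cost = 0.054·0.52 + 0.103·2.9 = €0.32678.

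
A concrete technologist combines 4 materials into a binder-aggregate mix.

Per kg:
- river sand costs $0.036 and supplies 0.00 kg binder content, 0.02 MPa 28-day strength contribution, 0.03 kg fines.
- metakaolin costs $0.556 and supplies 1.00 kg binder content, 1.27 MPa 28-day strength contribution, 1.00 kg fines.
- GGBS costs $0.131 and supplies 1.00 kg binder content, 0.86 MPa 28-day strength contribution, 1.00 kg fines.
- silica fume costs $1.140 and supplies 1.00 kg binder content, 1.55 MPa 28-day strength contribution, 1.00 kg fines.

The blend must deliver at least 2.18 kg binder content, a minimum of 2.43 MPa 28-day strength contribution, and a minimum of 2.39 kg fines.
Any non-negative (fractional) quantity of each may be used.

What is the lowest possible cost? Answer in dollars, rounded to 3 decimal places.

Let x1 = kg of river sand, x2 = kg of metakaolin, x3 = kg of GGBS, x4 = kg of silica fume.
Minimise 0.036x1 + 0.556x2 + 0.131x3 + 1.14x4 s.t.:
  1x2 + 1x3 + 1x4 ≥ 2.18   (binder content)
  0.02x1 + 1.27x2 + 0.86x3 + 1.55x4 ≥ 2.43   (28-day strength contribution)
  0.03x1 + 1x2 + 1x3 + 1x4 ≥ 2.39   (fines)
  x1, x2, x3, x4 ≥ 0.
The optimal basis is {GGBS}; river sand, metakaolin, silica fume drop out. The 28-day strength contribution requirement is met with equality.
So GGBS = 2.826 kg.
Objective = 0.131·2.826 = 0.37021.

$0.370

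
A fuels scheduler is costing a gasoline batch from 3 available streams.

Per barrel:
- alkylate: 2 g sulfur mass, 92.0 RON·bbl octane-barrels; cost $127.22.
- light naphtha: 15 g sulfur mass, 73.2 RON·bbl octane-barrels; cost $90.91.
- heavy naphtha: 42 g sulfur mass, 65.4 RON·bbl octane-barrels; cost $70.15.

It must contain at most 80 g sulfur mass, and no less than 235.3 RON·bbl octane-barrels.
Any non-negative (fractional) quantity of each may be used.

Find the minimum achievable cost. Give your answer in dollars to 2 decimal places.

Let x1 = barrels of alkylate, x2 = barrels of light naphtha, x3 = barrels of heavy naphtha.
Minimise 127.22x1 + 90.91x2 + 70.15x3 subject to:
  2x1 + 15x2 + 42x3 ≤ 80   (sulfur mass)
  92x1 + 73.2x2 + 65.4x3 ≥ 235.3   (octane-barrels)
  x1, x2, x3 ≥ 0.
The minimum-cost mix takes nothing from alkylate — only light naphtha, heavy naphtha. There the sulfur mass and octane-barrels constraints are tight.
That vertex is x2 = 2.2216, x3 = 1.1113.
Objective = 90.91·2.2216 + 70.15·1.1113 = 279.9234.

$279.92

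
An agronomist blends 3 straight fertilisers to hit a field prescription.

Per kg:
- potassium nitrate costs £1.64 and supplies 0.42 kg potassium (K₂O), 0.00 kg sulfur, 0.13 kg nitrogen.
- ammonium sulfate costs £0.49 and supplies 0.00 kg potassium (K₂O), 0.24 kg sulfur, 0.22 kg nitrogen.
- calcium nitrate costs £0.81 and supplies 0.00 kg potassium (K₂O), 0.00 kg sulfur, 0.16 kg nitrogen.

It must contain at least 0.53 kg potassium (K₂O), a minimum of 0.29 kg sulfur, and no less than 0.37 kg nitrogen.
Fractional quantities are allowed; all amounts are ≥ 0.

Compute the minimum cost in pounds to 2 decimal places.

£2.66

This is a linear program. Let x1 = kg of potassium nitrate, x2 = kg of ammonium sulfate, x3 = kg of calcium nitrate.
Minimize 1.64x1 + 0.49x2 + 0.81x3 subject to:
  0.42x1 ≥ 0.53   (potassium (K₂O))
  0.24x2 ≥ 0.29   (sulfur)
  0.13x1 + 0.22x2 + 0.16x3 ≥ 0.37   (nitrogen)
  x1, x2, x3 ≥ 0.
The optimal basis is {potassium nitrate, ammonium sulfate}; calcium nitrate drops out. Binding constraints: potassium (K₂O) and sulfur.
Optimal quantities: potassium nitrate = 1.262 kg, ammonium sulfate = 1.208 kg.
Hence cost = 1.64·1.262 + 0.49·1.208 = £2.6616.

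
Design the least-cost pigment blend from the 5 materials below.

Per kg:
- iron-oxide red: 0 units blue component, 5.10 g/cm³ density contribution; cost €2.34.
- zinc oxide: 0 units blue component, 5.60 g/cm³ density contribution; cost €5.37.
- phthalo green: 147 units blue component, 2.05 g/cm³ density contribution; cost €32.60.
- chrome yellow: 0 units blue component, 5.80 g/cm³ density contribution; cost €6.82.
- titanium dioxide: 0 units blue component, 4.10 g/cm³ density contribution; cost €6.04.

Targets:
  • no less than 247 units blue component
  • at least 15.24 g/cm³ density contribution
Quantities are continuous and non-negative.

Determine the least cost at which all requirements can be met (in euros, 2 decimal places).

Let x1 = kg of iron-oxide red, x2 = kg of zinc oxide, x3 = kg of phthalo green, x4 = kg of chrome yellow, x5 = kg of titanium dioxide.
Minimize 2.34x1 + 5.37x2 + 32.6x3 + 6.82x4 + 6.04x5 s.t.:
  147x3 ≥ 247   (blue component)
  5.1x1 + 5.6x2 + 2.05x3 + 5.8x4 + 4.1x5 ≥ 15.24   (density contribution)
  x1, x2, x3, x4, x5 ≥ 0.
At the optimum only iron-oxide red, phthalo green are positive (zinc oxide, chrome yellow, titanium dioxide = 0). Binding constraints: blue component and density contribution.
That vertex is x1 = 2.3128, x3 = 1.6803.
Cost = 2.34·2.3128 + 32.6·1.6803 = 60.1897.

€60.19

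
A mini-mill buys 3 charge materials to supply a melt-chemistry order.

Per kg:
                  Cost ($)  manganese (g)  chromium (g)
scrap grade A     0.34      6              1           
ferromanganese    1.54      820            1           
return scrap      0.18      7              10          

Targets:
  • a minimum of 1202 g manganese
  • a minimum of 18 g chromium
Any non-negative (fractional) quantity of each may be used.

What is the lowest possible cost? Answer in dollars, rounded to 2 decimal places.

$2.53

Set it up as a linear program. Let x1 = kg of scrap grade A, x2 = kg of ferromanganese, x3 = kg of return scrap.
Minimise 0.34x1 + 1.54x2 + 0.18x3 subject to:
  6x1 + 820x2 + 7x3 ≥ 1202   (manganese)
  1x1 + 1x2 + 10x3 ≥ 18   (chromium)
  x1, x2, x3 ≥ 0.
The optimal basis is {ferromanganese, return scrap}; scrap grade A drops out. The manganese and chromium requirements are met with equality.
That vertex is x2 = 1.452, x3 = 1.655.
Hence cost = 1.54·1.452 + 0.18·1.655 = $2.5340.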